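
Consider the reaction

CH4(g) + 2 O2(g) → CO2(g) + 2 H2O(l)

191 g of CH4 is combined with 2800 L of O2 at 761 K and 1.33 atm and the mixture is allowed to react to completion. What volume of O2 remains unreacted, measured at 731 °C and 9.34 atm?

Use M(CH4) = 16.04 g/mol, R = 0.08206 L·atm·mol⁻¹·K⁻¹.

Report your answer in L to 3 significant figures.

n(CH4) = 191 / 16.04 = 11.91 mol
n(O2) = PV/RT = (1.33 × 2800) / (0.08206 × 761) = 59.63 mol
For 11.91 mol CH4, stoichiometry requires (2/1) × 11.91 = 23.82 mol O2; 59.63 mol is available, so CH4 is limiting.
n(O2) consumed = (2/1) × 11.91 = 23.82 mol; remaining = 59.63 − 23.82 = 35.81 mol
V(O2) = nRT/P = 35.81 × 0.08206 × 1004.15 / 9.34 = 315.9 L

316 L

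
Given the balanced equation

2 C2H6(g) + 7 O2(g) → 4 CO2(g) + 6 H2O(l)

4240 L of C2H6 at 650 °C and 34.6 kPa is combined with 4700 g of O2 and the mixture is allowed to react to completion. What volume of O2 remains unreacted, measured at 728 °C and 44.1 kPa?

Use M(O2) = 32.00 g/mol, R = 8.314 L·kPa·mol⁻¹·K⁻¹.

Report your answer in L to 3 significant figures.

n(C2H6) = PV/RT = (34.6 × 4240) / (8.314 × 923.15) = 19.11 mol
n(O2) = 4700 / 32.00 = 146.9 mol
For 19.11 mol C2H6, stoichiometry requires (7/2) × 19.11 = 66.88 mol O2; 146.9 mol is available, so C2H6 is limiting.
n(O2) consumed = (7/2) × 19.11 = 66.88 mol; remaining = 146.9 − 66.88 = 80.02 mol
V(O2) = nRT/P = 80.02 × 8.314 × 1001.15 / 44.1 = 15100 L

15100 L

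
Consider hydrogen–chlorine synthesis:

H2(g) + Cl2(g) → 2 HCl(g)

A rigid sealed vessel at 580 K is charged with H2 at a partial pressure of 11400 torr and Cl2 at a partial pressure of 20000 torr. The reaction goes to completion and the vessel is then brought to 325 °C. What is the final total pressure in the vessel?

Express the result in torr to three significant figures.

32400 torr

With V and T fixed, P_i ∝ n_i, so the mole ratios apply directly to partial pressures at 580 K.
P(Cl2) required for 11400 torr of H2 = (1/1) × 11400 = 11400 torr; available 20000 torr, so H2 is limiting.
P(Cl2) remaining = 20000 − (1/1) × 11400 = 8600 torr
P(gaseous products) = (2)/1 × 11400 = 22800 torr
P_total at 580 K = 8600 + 22800 = 31400 torr
Scaling to 325 °C: P = 31400 × 598.15/580 = 32380 torr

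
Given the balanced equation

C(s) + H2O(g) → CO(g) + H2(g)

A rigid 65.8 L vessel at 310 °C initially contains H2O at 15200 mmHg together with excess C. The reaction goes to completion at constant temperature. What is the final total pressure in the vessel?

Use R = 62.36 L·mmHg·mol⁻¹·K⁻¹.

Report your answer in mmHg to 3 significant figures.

Rigid vessel, constant T ⇒ P scales with total gas moles (1 → 2).
P_final = (2/1) × 15200 = 30400 mmHg

30400 mmHg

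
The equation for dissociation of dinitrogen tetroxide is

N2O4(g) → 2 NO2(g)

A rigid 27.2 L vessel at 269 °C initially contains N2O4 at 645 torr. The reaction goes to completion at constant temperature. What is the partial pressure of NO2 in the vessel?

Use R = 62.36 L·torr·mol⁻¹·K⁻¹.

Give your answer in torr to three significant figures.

n(N2O4)₀ = PV/RT = (645 × 27.2) / (62.36 × 542.15) = 0.5189 mol
n(NO2) = (2/1) × 0.5189 = 1.038 mol
P(NO2) = nRT/V = 1.038 × 62.36 × 542.15 / 27.2 = 1290 torr

1290 torr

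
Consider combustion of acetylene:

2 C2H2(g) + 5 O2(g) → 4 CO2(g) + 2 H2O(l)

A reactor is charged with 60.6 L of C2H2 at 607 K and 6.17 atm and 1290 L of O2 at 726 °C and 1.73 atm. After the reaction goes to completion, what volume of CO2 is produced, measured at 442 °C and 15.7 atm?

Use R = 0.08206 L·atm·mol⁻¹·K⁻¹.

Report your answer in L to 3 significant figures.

56.1 L

n(C2H2) = PV/RT = (6.17 × 60.6) / (0.08206 × 607) = 7.507 mol
n(O2) = PV/RT = (1.73 × 1290) / (0.08206 × 999.15) = 27.22 mol
For 7.507 mol C2H2, stoichiometry requires (5/2) × 7.507 = 18.77 mol O2; 27.22 mol is available, so C2H2 is limiting.
n(CO2) = (4/2) × 7.507 = 15.01 mol
V(CO2) = nRT/P = 15.01 × 0.08206 × 715.15 / 15.7 = 56.11 L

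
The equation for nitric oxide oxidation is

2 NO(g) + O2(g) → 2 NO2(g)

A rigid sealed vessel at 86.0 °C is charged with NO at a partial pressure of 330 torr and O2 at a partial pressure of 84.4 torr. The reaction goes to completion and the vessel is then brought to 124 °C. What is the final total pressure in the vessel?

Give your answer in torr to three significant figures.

365 torr

Because the vessel is rigid and T is held at 86.0 °C, work the stoichiometry in partial pressures (P_i = n_iRT/V).
P(O2) required for 330 torr of NO = (1/2) × 330 = 165.0 torr; available 84.4 torr, so O2 is limiting.
P(NO) remaining = 330 − (2/1) × 84.4 = 161.2 torr
P(gaseous products) = (2)/1 × 84.4 = 168.8 torr
P_total at 86.0 °C = 161.2 + 168.8 = 330.0 torr
Scaling to 124 °C: P = 330.0 × 397.15/359.15 = 364.9 torr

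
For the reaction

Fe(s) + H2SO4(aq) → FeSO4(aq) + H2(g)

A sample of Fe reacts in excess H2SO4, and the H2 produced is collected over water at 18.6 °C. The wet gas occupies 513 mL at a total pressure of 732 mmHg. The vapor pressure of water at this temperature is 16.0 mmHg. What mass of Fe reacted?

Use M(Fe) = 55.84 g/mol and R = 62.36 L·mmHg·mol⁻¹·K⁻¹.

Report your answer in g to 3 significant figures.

1.13 g

P(H2) = 732 − 16.0 = 716.0 mmHg
n(H2) = PV/RT = (716.0 × 0.5130) / (62.36 × 291.75) = 0.02019 mol
n(Fe) = (1/1) × 0.02019 = 0.02019 mol
m(Fe) = 0.02019 × 55.84 = 1.127 g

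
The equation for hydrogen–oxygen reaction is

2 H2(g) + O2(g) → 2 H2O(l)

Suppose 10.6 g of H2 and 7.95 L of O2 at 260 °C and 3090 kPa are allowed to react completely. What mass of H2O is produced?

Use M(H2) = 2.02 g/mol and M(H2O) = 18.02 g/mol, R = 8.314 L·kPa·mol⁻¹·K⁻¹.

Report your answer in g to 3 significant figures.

n(H2) = 10.6 / 2.02 = 5.248 mol
n(O2) = PV/RT = (3090 × 7.95) / (8.314 × 533.15) = 5.542 mol
For 5.248 mol H2, stoichiometry requires (1/2) × 5.248 = 2.624 mol O2; 5.542 mol is available, so H2 is limiting.
n(H2O) = (2/2) × 5.248 = 5.248 mol
m(H2O) = 5.248 × 18.02 = 94.57 g

94.6 g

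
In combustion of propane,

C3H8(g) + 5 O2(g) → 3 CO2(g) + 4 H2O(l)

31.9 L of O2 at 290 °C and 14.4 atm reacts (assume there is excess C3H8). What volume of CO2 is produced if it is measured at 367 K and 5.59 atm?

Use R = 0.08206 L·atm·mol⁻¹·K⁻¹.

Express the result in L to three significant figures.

n(O2) = PV/RT = (14.4 × 31.9) / (0.08206 × 563.15) = 9.940 mol
n(CO2) = (3/5) × 9.940 = 5.964 mol
V = nRT/P = 5.964 × 0.08206 × 367 / 5.59 = 32.13 L

32.1 L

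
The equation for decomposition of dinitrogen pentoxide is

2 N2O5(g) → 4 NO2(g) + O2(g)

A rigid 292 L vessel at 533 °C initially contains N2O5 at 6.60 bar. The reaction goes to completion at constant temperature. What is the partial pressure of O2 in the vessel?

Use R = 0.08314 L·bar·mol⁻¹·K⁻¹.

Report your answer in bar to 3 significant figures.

n(N2O5)₀ = PV/RT = (6.60 × 292) / (0.08314 × 806.15) = 28.75 mol
n(O2) = (1/2) × 28.75 = 14.38 mol
P(O2) = nRT/V = 14.38 × 0.08314 × 806.15 / 292 = 3.301 bar

3.30 bar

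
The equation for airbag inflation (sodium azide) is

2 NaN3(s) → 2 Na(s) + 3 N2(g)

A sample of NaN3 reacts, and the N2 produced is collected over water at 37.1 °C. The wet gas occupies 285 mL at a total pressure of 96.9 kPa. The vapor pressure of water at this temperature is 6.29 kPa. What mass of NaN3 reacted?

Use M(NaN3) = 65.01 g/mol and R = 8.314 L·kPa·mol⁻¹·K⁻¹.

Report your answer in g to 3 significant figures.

0.434 g

P(N2) = 96.9 − 6.29 = 90.61 kPa
n(N2) = PV/RT = (90.61 × 0.2850) / (8.314 × 310.25) = 0.01001 mol
n(NaN3) = (2/3) × 0.01001 = 0.006673 mol
m(NaN3) = 0.006673 × 65.01 = 0.4338 g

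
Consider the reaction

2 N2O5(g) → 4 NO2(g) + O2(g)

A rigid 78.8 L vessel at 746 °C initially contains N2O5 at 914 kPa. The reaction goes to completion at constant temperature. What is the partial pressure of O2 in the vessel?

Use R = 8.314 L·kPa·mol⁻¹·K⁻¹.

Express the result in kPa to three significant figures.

n(N2O5)₀ = PV/RT = (914 × 78.8) / (8.314 × 1019.15) = 8.500 mol
n(O2) = (1/2) × 8.500 = 4.250 mol
P(O2) = nRT/V = 4.250 × 8.314 × 1019.15 / 78.8 = 457.0 kPa

457 kPa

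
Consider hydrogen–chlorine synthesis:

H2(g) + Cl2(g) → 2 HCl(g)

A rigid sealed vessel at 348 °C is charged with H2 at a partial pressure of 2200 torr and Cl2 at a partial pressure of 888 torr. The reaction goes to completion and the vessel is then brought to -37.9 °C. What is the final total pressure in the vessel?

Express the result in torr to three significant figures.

1170 torr

Because the vessel is rigid and T is held at 348 °C, work the stoichiometry in partial pressures (P_i = n_iRT/V).
P(Cl2) required for 2200 torr of H2 = (1/1) × 2200 = 2200 torr; available 888 torr, so Cl2 is limiting.
P(H2) remaining = 2200 − (1/1) × 888 = 1312 torr
P(gaseous products) = (2)/1 × 888 = 1776 torr
P_total at 348 °C = 1312 + 1776 = 3088 torr
Scaling to -37.9 °C: P = 3088 × 235.25/621.15 = 1170 torr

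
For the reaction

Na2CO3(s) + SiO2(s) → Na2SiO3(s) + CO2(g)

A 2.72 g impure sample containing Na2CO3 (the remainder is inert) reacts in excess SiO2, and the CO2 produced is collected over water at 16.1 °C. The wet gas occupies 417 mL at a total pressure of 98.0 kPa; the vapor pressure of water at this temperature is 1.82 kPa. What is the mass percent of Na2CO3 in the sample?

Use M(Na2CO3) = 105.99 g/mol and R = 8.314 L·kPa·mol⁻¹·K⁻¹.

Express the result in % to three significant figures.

P(CO2) = 98.0 − 1.82 = 96.18 kPa
n(CO2) = PV/RT = (96.18 × 0.4170) / (8.314 × 289.25) = 0.01668 mol
n(Na2CO3) = (1/1) × 0.01668 = 0.01668 mol
m(Na2CO3) = 0.01668 × 105.99 = 1.768 g
%Na2CO3 = 1.768 / 2.72 × 100 = 65.00%

65.0 %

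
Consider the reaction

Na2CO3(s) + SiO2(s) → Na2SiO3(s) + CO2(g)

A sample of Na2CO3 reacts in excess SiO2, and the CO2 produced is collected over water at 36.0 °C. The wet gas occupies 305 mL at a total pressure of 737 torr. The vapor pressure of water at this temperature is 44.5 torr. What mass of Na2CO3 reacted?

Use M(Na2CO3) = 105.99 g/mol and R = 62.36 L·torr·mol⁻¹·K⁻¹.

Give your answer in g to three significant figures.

1.16 g

P(CO2) = 737 − 44.5 = 692.5 torr
n(CO2) = PV/RT = (692.5 × 0.3050) / (62.36 × 309.15) = 0.01096 mol
n(Na2CO3) = (1/1) × 0.01096 = 0.01096 mol
m(Na2CO3) = 0.01096 × 105.99 = 1.162 g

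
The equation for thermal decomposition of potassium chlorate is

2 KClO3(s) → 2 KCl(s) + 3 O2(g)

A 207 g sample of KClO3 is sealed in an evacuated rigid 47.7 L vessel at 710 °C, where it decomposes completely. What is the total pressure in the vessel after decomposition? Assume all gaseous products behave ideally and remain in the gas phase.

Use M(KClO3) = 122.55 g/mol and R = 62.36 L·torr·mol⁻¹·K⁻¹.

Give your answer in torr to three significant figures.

n(KClO3) = 207 / 122.55 = 1.689 mol
n(gas produced) = (3/2) × 1.689 = 2.534 mol
P = nRT/V = 2.534 × 62.36 × 983.15 / 47.7 = 3257 torr

3260 torr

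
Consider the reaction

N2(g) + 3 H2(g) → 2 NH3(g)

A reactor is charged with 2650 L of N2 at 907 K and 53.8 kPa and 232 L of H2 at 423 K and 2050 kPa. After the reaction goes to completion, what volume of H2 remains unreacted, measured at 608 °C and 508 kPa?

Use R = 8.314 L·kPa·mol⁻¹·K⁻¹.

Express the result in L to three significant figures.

n(N2) = PV/RT = (53.8 × 2650) / (8.314 × 907) = 18.91 mol
n(H2) = PV/RT = (2050 × 232) / (8.314 × 423) = 135.2 mol
For 18.91 mol N2, stoichiometry requires (3/1) × 18.91 = 56.73 mol H2; 135.2 mol is available, so N2 is limiting.
n(H2) consumed = (3/1) × 18.91 = 56.73 mol; remaining = 135.2 − 56.73 = 78.47 mol
V(H2) = nRT/P = 78.47 × 8.314 × 881.15 / 508 = 1132 L

1130 L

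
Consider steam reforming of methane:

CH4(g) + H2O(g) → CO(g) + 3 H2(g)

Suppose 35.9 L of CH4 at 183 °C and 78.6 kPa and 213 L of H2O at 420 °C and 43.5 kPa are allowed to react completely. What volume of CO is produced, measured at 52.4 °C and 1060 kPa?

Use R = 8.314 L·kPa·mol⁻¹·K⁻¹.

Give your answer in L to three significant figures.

n(CH4) = PV/RT = (78.6 × 35.9) / (8.314 × 456.15) = 0.7440 mol
n(H2O) = PV/RT = (43.5 × 213) / (8.314 × 693.15) = 1.608 mol
For 0.7440 mol CH4, stoichiometry requires (1/1) × 0.7440 = 0.7440 mol H2O; 1.608 mol is available, so CH4 is limiting.
n(CO) = (1/1) × 0.7440 = 0.7440 mol
V(CO) = nRT/P = 0.7440 × 8.314 × 325.55 / 1060 = 1.900 L

1.90 L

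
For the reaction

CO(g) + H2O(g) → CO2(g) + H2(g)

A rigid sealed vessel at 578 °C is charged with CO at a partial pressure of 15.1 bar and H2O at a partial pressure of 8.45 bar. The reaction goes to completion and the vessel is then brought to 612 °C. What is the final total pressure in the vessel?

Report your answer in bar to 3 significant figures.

Because the vessel is rigid and T is held at 578 °C, work the stoichiometry in partial pressures (P_i = n_iRT/V).
P(H2O) required for 15.1 bar of CO = (1/1) × 15.1 = 15.10 bar; available 8.45 bar, so H2O is limiting.
P(CO) remaining = 15.1 − (1/1) × 8.45 = 6.650 bar
P(gaseous products) = (1+1)/1 × 8.45 = 16.90 bar
P_total at 578 °C = 6.650 + 16.90 = 23.55 bar
Scaling to 612 °C: P = 23.55 × 885.15/851.15 = 24.49 bar

24.5 bar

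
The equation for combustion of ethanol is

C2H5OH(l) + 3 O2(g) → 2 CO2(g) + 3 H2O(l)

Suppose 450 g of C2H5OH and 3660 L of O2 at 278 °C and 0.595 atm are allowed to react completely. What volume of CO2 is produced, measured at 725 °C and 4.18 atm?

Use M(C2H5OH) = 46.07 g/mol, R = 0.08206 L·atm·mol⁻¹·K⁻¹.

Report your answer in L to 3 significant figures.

383 L

n(C2H5OH) = 450 / 46.07 = 9.768 mol
n(O2) = PV/RT = (0.595 × 3660) / (0.08206 × 551.15) = 48.15 mol
For 9.768 mol C2H5OH, stoichiometry requires (3/1) × 9.768 = 29.30 mol O2; 48.15 mol is available, so C2H5OH is limiting.
n(CO2) = (2/1) × 9.768 = 19.54 mol
V(CO2) = nRT/P = 19.54 × 0.08206 × 998.15 / 4.18 = 382.9 L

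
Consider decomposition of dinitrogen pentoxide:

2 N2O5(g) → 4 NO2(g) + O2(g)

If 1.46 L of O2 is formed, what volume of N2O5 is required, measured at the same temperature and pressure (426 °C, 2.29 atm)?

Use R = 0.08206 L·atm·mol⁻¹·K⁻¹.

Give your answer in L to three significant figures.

2.92 L

At constant T and P, gas volumes are in the mole ratio: V(N2O5) = (2/1) × 1.46 = 2.920 L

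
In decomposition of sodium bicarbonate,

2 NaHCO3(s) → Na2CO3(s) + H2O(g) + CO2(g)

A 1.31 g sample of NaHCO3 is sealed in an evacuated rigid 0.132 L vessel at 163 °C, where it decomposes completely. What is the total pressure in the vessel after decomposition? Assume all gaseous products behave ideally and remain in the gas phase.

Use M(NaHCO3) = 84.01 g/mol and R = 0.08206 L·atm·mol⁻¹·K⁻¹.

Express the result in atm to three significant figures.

n(NaHCO3) = 1.31 / 84.01 = 0.01559 mol
n(gas produced) = (2/2) × 0.01559 = 0.01559 mol
P = nRT/V = 0.01559 × 0.08206 × 436.15 / 0.132 = 4.227 atm

4.23 atm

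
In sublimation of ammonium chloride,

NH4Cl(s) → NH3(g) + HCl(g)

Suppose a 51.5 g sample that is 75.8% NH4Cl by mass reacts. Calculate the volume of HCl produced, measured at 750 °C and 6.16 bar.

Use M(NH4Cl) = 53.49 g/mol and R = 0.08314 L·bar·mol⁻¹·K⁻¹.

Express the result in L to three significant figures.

10.1 L

mass of NH4Cl = 51.5 × 75.8/100 = 39.04 g
n(NH4Cl) = 39.04 / 53.49 = 0.7299 mol
n(HCl) = (1/1) × 0.7299 = 0.7299 mol
V = nRT/P = 0.7299 × 0.08314 × 1023.15 / 6.16 = 10.08 L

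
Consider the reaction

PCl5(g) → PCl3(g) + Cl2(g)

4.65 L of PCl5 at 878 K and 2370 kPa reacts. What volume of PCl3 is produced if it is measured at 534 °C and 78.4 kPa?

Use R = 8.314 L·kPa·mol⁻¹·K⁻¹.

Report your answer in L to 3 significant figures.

129 L

n(PCl5) = PV/RT = (2370 × 4.65) / (8.314 × 878) = 1.510 mol
n(PCl3) = (1/1) × 1.510 = 1.510 mol
V = nRT/P = 1.510 × 8.314 × 807.15 / 78.4 = 129.2 L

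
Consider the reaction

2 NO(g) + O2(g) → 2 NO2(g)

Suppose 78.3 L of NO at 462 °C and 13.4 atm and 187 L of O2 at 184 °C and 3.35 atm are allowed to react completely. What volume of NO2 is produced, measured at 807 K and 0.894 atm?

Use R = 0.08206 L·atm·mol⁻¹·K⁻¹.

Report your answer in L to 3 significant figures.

1290 L

n(NO) = PV/RT = (13.4 × 78.3) / (0.08206 × 735.15) = 17.39 mol
n(O2) = PV/RT = (3.35 × 187) / (0.08206 × 457.15) = 16.70 mol
For 17.39 mol NO, stoichiometry requires (1/2) × 17.39 = 8.695 mol O2; 16.70 mol is available, so NO is limiting.
n(NO2) = (2/2) × 17.39 = 17.39 mol
V(NO2) = nRT/P = 17.39 × 0.08206 × 807 / 0.894 = 1288 L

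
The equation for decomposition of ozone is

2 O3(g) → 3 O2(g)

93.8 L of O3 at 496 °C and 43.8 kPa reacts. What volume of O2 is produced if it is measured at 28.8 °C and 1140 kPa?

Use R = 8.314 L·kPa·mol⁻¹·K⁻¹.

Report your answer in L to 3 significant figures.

n(O3) = PV/RT = (43.8 × 93.8) / (8.314 × 769.15) = 0.6425 mol
n(O2) = (3/2) × 0.6425 = 0.9637 mol
V = nRT/P = 0.9637 × 8.314 × 301.95 / 1140 = 2.122 L

2.12 L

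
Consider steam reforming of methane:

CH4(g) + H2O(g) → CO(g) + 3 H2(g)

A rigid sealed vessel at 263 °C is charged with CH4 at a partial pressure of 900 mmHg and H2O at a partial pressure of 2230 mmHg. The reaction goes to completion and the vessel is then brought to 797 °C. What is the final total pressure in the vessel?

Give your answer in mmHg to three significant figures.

9840 mmHg

With V and T fixed, P_i ∝ n_i, so the mole ratios apply directly to partial pressures at 263 °C.
P(H2O) required for 900 mmHg of CH4 = (1/1) × 900 = 900.0 mmHg; available 2230 mmHg, so CH4 is limiting.
P(H2O) remaining = 2230 − (1/1) × 900 = 1330 mmHg
P(gaseous products) = (1+3)/1 × 900 = 3600 mmHg
P_total at 263 °C = 1330 + 3600 = 4930 mmHg
Scaling to 797 °C: P = 4930 × 1070.15/536.15 = 9840 mmHg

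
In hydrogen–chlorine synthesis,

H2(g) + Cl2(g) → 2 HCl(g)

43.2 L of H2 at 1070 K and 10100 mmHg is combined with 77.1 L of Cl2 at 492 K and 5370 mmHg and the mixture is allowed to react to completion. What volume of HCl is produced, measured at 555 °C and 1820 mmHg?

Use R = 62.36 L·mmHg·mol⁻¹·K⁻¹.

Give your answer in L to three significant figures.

371 L

n(H2) = PV/RT = (10100 × 43.2) / (62.36 × 1070) = 6.539 mol
n(Cl2) = PV/RT = (5370 × 77.1) / (62.36 × 492) = 13.49 mol
For 6.539 mol H2, stoichiometry requires (1/1) × 6.539 = 6.539 mol Cl2; 13.49 mol is available, so H2 is limiting.
n(HCl) = (2/1) × 6.539 = 13.08 mol
V(HCl) = nRT/P = 13.08 × 62.36 × 828.15 / 1820 = 371.2 L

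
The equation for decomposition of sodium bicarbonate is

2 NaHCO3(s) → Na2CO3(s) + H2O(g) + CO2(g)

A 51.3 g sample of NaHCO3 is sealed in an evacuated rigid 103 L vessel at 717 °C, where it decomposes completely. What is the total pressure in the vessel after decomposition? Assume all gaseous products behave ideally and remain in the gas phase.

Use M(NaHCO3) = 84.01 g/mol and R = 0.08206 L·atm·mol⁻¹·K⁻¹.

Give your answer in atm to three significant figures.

n(NaHCO3) = 51.3 / 84.01 = 0.6106 mol
n(gas produced) = (2/2) × 0.6106 = 0.6106 mol
P = nRT/V = 0.6106 × 0.08206 × 990.15 / 103 = 0.4817 atm

0.482 atm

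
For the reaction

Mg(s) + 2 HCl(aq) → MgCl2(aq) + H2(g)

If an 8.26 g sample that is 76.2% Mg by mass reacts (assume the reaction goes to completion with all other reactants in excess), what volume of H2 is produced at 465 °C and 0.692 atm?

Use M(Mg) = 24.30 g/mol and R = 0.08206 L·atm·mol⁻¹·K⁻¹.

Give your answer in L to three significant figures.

22.7 L

mass of Mg = 8.26 × 76.2/100 = 6.294 g
n(Mg) = 6.294 / 24.30 = 0.2590 mol
n(H2) = (1/1) × 0.2590 = 0.2590 mol
V = nRT/P = 0.2590 × 0.08206 × 738.15 / 0.692 = 22.67 L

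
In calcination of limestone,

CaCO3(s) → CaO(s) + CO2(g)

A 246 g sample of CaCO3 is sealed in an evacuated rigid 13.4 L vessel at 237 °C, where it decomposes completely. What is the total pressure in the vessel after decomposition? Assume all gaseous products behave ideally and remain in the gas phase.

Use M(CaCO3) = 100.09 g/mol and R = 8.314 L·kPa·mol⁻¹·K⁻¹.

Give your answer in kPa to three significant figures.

n(CaCO3) = 246 / 100.09 = 2.458 mol
n(gas produced) = (1/1) × 2.458 = 2.458 mol
P = nRT/V = 2.458 × 8.314 × 510.15 / 13.4 = 778.0 kPa

778 kPa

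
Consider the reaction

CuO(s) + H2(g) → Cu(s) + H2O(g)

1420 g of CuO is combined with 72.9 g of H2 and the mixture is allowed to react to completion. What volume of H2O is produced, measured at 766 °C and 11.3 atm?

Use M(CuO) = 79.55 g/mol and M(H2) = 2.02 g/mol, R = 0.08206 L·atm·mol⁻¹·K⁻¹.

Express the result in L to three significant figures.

135 L

n(CuO) = 1420 / 79.55 = 17.85 mol
n(H2) = 72.9 / 2.02 = 36.09 mol
For 17.85 mol CuO, stoichiometry requires (1/1) × 17.85 = 17.85 mol H2; 36.09 mol is available, so CuO is limiting.
n(H2O) = (1/1) × 17.85 = 17.85 mol
V(H2O) = nRT/P = 17.85 × 0.08206 × 1039.15 / 11.3 = 134.7 L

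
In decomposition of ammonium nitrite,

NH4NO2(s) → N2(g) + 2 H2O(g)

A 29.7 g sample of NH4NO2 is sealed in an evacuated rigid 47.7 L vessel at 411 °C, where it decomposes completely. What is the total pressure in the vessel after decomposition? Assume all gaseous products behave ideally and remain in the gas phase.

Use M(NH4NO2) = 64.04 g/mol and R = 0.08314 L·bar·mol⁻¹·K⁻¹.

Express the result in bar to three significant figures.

1.66 bar

n(NH4NO2) = 29.7 / 64.04 = 0.4638 mol
n(gas produced) = (3/1) × 0.4638 = 1.391 mol
P = nRT/V = 1.391 × 0.08314 × 684.15 / 47.7 = 1.659 bar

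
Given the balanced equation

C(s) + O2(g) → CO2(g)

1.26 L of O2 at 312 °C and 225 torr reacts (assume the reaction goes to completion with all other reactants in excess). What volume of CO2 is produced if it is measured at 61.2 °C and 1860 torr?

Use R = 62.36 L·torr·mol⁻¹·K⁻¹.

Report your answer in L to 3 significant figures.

0.0871 L

n(O2) = PV/RT = (225 × 1.26) / (62.36 × 585.15) = 0.007769 mol
n(CO2) = (1/1) × 0.007769 = 0.007769 mol
V = nRT/P = 0.007769 × 62.36 × 334.35 / 1860 = 0.08709 L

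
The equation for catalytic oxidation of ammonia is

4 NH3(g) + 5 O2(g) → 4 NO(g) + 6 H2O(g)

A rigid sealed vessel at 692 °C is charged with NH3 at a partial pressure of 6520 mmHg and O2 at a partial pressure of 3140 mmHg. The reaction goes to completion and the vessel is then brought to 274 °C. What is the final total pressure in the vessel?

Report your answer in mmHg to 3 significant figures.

5830 mmHg

Because the vessel is rigid and T is held at 692 °C, work the stoichiometry in partial pressures (P_i = n_iRT/V).
P(O2) required for 6520 mmHg of NH3 = (5/4) × 6520 = 8150 mmHg; available 3140 mmHg, so O2 is limiting.
P(NH3) remaining = 6520 − (4/5) × 3140 = 4008 mmHg
P(gaseous products) = (4+6)/5 × 3140 = 6280 mmHg
P_total at 692 °C = 4008 + 6280 = 10290 mmHg
Scaling to 274 °C: P = 10290 × 547.15/965.15 = 5833 mmHg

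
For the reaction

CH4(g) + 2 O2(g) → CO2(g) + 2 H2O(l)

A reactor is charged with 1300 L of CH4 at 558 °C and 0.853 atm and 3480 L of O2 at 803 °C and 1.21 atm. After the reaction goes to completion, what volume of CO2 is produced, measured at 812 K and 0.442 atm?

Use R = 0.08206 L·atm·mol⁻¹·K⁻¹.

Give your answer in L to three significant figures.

n(CH4) = PV/RT = (0.853 × 1300) / (0.08206 × 831.15) = 16.26 mol
n(O2) = PV/RT = (1.21 × 3480) / (0.08206 × 1076.15) = 47.68 mol
For 16.26 mol CH4, stoichiometry requires (2/1) × 16.26 = 32.52 mol O2; 47.68 mol is available, so CH4 is limiting.
n(CO2) = (1/1) × 16.26 = 16.26 mol
V(CO2) = nRT/P = 16.26 × 0.08206 × 812 / 0.442 = 2451 L

2450 L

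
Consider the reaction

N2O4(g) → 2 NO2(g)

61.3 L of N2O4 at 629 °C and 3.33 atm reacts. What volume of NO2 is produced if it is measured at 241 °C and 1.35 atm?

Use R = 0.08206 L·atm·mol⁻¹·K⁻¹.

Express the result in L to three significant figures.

172 L

n(N2O4) = PV/RT = (3.33 × 61.3) / (0.08206 × 902.15) = 2.757 mol
n(NO2) = (2/1) × 2.757 = 5.514 mol
V = nRT/P = 5.514 × 0.08206 × 514.15 / 1.35 = 172.3 L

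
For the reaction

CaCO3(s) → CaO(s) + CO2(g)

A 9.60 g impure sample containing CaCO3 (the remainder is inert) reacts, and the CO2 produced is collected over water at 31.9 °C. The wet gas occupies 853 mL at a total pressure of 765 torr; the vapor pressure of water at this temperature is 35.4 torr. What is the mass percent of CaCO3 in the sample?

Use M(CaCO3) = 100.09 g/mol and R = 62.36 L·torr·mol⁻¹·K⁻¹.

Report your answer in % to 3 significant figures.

34.1 %

P(CO2) = 765 − 35.4 = 729.6 torr
n(CO2) = PV/RT = (729.6 × 0.8530) / (62.36 × 305.05) = 0.03272 mol
n(CaCO3) = (1/1) × 0.03272 = 0.03272 mol
m(CaCO3) = 0.03272 × 100.09 = 3.275 g
%CaCO3 = 3.275 / 9.60 × 100 = 34.11%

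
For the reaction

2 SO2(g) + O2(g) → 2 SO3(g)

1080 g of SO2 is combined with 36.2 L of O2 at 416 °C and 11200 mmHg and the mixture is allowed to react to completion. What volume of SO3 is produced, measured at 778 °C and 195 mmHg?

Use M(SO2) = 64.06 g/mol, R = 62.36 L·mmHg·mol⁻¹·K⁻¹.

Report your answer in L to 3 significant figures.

5670 L

n(SO2) = 1080 / 64.06 = 16.86 mol
n(O2) = PV/RT = (11200 × 36.2) / (62.36 × 689.15) = 9.434 mol
For 16.86 mol SO2, stoichiometry requires (1/2) × 16.86 = 8.430 mol O2; 9.434 mol is available, so SO2 is limiting.
n(SO3) = (2/2) × 16.86 = 16.86 mol
V(SO3) = nRT/P = 16.86 × 62.36 × 1051.15 / 195 = 5668 L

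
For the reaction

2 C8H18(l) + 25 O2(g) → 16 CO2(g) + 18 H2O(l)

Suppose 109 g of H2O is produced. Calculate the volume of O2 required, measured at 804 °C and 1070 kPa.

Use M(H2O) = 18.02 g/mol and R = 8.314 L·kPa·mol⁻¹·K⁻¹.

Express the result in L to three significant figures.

70.3 L

n(H2O) = 109.0 / 18.02 = 6.049 mol
n(O2) = (25/18) × 6.049 = 8.401 mol
V = nRT/P = 8.401 × 8.314 × 1077.15 / 1070 = 70.31 L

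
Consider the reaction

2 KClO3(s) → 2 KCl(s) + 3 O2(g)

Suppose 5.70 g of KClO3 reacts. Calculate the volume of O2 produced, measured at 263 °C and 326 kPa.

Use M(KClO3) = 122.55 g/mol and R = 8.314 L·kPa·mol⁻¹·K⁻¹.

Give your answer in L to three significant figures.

0.954 L

n(KClO3) = 5.700 / 122.55 = 0.04651 mol
n(O2) = (3/2) × 0.04651 = 0.06977 mol
V = nRT/P = 0.06977 × 8.314 × 536.15 / 326 = 0.9540 L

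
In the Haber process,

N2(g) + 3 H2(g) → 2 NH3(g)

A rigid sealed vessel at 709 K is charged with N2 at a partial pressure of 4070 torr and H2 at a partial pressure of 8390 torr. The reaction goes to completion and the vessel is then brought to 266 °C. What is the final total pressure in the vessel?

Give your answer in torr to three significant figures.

5220 torr

Because the vessel is rigid and T is held at 709 K, work the stoichiometry in partial pressures (P_i = n_iRT/V).
P(H2) required for 4070 torr of N2 = (3/1) × 4070 = 12210 torr; available 8390 torr, so H2 is limiting.
P(N2) remaining = 4070 − (1/3) × 8390 = 1273 torr
P(gaseous products) = (2)/3 × 8390 = 5593 torr
P_total at 709 K = 1273 + 5593 = 6866 torr
Scaling to 266 °C: P = 6866 × 539.15/709 = 5221 torr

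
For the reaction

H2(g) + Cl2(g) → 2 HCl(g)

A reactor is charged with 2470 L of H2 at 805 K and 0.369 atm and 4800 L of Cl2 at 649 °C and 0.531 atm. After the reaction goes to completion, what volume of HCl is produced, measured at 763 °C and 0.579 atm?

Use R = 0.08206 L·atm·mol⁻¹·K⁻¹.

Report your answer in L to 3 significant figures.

n(H2) = PV/RT = (0.369 × 2470) / (0.08206 × 805) = 13.80 mol
n(Cl2) = PV/RT = (0.531 × 4800) / (0.08206 × 922.15) = 33.68 mol
For 13.80 mol H2, stoichiometry requires (1/1) × 13.80 = 13.80 mol Cl2; 33.68 mol is available, so H2 is limiting.
n(HCl) = (2/1) × 13.80 = 27.60 mol
V(HCl) = nRT/P = 27.60 × 0.08206 × 1036.15 / 0.579 = 4053 L

4050 L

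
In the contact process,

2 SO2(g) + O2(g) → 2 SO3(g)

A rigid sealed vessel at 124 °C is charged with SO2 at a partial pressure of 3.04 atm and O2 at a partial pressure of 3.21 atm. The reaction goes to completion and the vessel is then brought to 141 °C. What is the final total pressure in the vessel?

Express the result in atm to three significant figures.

4.93 atm

Because the vessel is rigid and T is held at 124 °C, work the stoichiometry in partial pressures (P_i = n_iRT/V).
P(O2) required for 3.04 atm of SO2 = (1/2) × 3.04 = 1.520 atm; available 3.21 atm, so SO2 is limiting.
P(O2) remaining = 3.21 − (1/2) × 3.04 = 1.690 atm
P(gaseous products) = (2)/2 × 3.04 = 3.040 atm
P_total at 124 °C = 1.690 + 3.040 = 4.730 atm
Scaling to 141 °C: P = 4.730 × 414.15/397.15 = 4.932 atm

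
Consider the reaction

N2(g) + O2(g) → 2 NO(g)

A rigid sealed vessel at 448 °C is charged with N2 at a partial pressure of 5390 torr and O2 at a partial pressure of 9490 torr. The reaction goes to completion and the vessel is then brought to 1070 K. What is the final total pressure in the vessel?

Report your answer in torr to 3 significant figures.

22100 torr

With V and T fixed, P_i ∝ n_i, so the mole ratios apply directly to partial pressures at 448 °C.
P(O2) required for 5390 torr of N2 = (1/1) × 5390 = 5390 torr; available 9490 torr, so N2 is limiting.
P(O2) remaining = 9490 − (1/1) × 5390 = 4100 torr
P(gaseous products) = (2)/1 × 5390 = 10780 torr
P_total at 448 °C = 4100 + 10780 = 14880 torr
Scaling to 1070 K: P = 14880 × 1070/721.15 = 22080 torr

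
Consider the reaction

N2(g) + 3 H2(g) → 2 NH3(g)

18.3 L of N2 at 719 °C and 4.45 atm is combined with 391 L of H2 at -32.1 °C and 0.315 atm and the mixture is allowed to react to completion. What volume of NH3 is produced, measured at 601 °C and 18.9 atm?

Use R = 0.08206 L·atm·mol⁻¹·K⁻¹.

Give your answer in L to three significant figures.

n(N2) = PV/RT = (4.45 × 18.3) / (0.08206 × 992.15) = 1.000 mol
n(H2) = PV/RT = (0.315 × 391) / (0.08206 × 241.05) = 6.227 mol
For 1.000 mol N2, stoichiometry requires (3/1) × 1.000 = 3.000 mol H2; 6.227 mol is available, so N2 is limiting.
n(NH3) = (2/1) × 1.000 = 2.000 mol
V(NH3) = nRT/P = 2.000 × 0.08206 × 874.15 / 18.9 = 7.591 L

7.59 L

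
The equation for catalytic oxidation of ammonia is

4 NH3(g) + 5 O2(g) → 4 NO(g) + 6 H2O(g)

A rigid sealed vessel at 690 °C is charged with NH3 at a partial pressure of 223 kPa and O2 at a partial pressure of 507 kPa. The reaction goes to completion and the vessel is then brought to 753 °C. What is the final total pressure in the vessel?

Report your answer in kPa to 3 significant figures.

837 kPa

With V and T fixed, P_i ∝ n_i, so the mole ratios apply directly to partial pressures at 690 °C.
P(O2) required for 223 kPa of NH3 = (5/4) × 223 = 278.8 kPa; available 507 kPa, so NH3 is limiting.
P(O2) remaining = 507 − (5/4) × 223 = 228.2 kPa
P(gaseous products) = (4+6)/4 × 223 = 557.5 kPa
P_total at 690 °C = 228.2 + 557.5 = 785.7 kPa
Scaling to 753 °C: P = 785.7 × 1026.15/963.15 = 837.1 kPa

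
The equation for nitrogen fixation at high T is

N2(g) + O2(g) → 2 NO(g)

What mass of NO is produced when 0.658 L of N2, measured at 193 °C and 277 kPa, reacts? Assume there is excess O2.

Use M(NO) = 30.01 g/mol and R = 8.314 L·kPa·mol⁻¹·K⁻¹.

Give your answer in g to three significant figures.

n(N2) = PV/RT = (277 × 0.658) / (8.314 × 466.15) = 0.04703 mol
n(NO) = (2/1) × 0.04703 = 0.09406 mol
m(NO) = 0.09406 × 30.01 = 2.823 g

2.82 g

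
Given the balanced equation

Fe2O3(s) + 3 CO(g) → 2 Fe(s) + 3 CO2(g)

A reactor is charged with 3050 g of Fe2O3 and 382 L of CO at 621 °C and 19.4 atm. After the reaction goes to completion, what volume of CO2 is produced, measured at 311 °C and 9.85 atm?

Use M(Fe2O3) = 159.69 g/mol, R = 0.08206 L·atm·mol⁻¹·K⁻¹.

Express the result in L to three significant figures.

279 L

n(Fe2O3) = 3050 / 159.69 = 19.10 mol
n(CO) = PV/RT = (19.4 × 382) / (0.08206 × 894.15) = 101.0 mol
For 19.10 mol Fe2O3, stoichiometry requires (3/1) × 19.10 = 57.30 mol CO; 101.0 mol is available, so Fe2O3 is limiting.
n(CO2) = (3/1) × 19.10 = 57.30 mol
V(CO2) = nRT/P = 57.30 × 0.08206 × 584.15 / 9.85 = 278.9 L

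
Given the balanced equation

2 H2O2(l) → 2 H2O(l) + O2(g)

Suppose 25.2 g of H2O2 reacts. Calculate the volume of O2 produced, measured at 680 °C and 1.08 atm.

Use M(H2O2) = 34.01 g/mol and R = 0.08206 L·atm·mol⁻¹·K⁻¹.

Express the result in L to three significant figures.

26.8 L

n(H2O2) = 25.20 / 34.01 = 0.7410 mol
n(O2) = (1/2) × 0.7410 = 0.3705 mol
V = nRT/P = 0.3705 × 0.08206 × 953.15 / 1.08 = 26.83 L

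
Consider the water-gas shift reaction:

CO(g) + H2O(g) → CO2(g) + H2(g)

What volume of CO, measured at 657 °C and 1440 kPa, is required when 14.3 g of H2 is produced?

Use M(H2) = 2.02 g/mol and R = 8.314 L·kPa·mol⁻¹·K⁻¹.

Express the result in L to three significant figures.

n(H2) = 14.30 / 2.02 = 7.079 mol
n(CO) = (1/1) × 7.079 = 7.079 mol
V = nRT/P = 7.079 × 8.314 × 930.15 / 1440 = 38.02 L

38.0 L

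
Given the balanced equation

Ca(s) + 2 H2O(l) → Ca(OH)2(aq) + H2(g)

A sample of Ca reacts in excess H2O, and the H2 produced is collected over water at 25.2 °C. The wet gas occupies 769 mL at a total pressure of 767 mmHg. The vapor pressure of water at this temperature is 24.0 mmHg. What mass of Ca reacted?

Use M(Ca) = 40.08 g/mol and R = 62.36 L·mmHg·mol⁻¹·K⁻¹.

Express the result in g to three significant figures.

P(H2) = 767 − 24.0 = 743.0 mmHg
n(H2) = PV/RT = (743.0 × 0.7690) / (62.36 × 298.35) = 0.03071 mol
n(Ca) = (1/1) × 0.03071 = 0.03071 mol
m(Ca) = 0.03071 × 40.08 = 1.231 g

1.23 g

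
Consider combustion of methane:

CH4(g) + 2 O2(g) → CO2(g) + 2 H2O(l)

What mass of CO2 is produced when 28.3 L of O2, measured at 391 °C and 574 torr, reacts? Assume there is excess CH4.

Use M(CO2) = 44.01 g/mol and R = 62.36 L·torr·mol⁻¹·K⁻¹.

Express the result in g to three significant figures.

8.63 g

n(O2) = PV/RT = (574 × 28.3) / (62.36 × 664.15) = 0.3922 mol
n(CO2) = (1/2) × 0.3922 = 0.1961 mol
m(CO2) = 0.1961 × 44.01 = 8.630 g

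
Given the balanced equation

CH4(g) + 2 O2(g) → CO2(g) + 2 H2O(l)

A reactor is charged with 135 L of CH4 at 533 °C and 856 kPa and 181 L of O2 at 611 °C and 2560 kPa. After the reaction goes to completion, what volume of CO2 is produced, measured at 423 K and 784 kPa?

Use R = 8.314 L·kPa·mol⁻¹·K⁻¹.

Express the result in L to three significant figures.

n(CH4) = PV/RT = (856 × 135) / (8.314 × 806.15) = 17.24 mol
n(O2) = PV/RT = (2560 × 181) / (8.314 × 884.15) = 63.04 mol
For 17.24 mol CH4, stoichiometry requires (2/1) × 17.24 = 34.48 mol O2; 63.04 mol is available, so CH4 is limiting.
n(CO2) = (1/1) × 17.24 = 17.24 mol
V(CO2) = nRT/P = 17.24 × 8.314 × 423 / 784 = 77.33 L

77.3 L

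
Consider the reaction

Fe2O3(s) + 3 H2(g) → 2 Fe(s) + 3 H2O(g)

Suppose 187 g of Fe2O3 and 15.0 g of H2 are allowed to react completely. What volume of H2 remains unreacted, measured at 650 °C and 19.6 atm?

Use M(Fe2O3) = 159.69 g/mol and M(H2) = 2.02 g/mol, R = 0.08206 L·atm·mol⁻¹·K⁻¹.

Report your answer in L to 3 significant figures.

n(Fe2O3) = 187 / 159.69 = 1.171 mol
n(H2) = 15.0 / 2.02 = 7.426 mol
For 1.171 mol Fe2O3, stoichiometry requires (3/1) × 1.171 = 3.513 mol H2; 7.426 mol is available, so Fe2O3 is limiting.
n(H2) consumed = (3/1) × 1.171 = 3.513 mol; remaining = 7.426 − 3.513 = 3.913 mol
V(H2) = nRT/P = 3.913 × 0.08206 × 923.15 / 19.6 = 15.12 L

15.1 L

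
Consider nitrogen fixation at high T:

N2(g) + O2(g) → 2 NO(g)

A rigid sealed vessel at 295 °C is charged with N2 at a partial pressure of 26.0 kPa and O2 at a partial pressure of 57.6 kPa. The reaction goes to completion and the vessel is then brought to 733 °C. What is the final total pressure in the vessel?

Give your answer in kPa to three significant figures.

Because the vessel is rigid and T is held at 295 °C, work the stoichiometry in partial pressures (P_i = n_iRT/V).
P(O2) required for 26.0 kPa of N2 = (1/1) × 26.0 = 26.00 kPa; available 57.6 kPa, so N2 is limiting.
P(O2) remaining = 57.6 − (1/1) × 26.0 = 31.60 kPa
P(gaseous products) = (2)/1 × 26.0 = 52.00 kPa
P_total at 295 °C = 31.60 + 52.00 = 83.60 kPa
Scaling to 733 °C: P = 83.60 × 1006.15/568.15 = 148.0 kPa

148 kPa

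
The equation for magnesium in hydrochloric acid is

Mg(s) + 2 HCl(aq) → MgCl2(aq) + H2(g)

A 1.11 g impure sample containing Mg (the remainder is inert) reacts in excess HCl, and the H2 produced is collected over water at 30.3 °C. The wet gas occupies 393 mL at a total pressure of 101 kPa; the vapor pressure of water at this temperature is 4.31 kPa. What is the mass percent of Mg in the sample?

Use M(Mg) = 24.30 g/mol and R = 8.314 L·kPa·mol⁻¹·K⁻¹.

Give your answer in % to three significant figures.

P(H2) = 101 − 4.31 = 96.69 kPa
n(H2) = PV/RT = (96.69 × 0.3930) / (8.314 × 303.45) = 0.01506 mol
n(Mg) = (1/1) × 0.01506 = 0.01506 mol
m(Mg) = 0.01506 × 24.30 = 0.3660 g
%Mg = 0.3660 / 1.11 × 100 = 32.97%

33.0 %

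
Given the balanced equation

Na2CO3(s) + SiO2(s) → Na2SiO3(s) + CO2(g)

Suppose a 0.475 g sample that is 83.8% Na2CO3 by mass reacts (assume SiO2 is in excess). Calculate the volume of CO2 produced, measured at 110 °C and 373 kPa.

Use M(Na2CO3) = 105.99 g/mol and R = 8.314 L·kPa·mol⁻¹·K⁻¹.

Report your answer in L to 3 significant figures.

mass of Na2CO3 = 0.475 × 83.8/100 = 0.3981 g
n(Na2CO3) = 0.3981 / 105.99 = 0.003756 mol
n(CO2) = (1/1) × 0.003756 = 0.003756 mol
V = nRT/P = 0.003756 × 8.314 × 383.15 / 373 = 0.03208 L

0.0321 L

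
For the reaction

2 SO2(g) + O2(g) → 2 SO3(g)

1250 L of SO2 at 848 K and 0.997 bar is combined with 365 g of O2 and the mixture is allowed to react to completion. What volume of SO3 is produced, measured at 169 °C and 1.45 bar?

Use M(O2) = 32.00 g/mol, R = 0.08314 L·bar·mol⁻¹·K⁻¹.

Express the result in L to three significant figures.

n(SO2) = PV/RT = (0.997 × 1250) / (0.08314 × 848) = 17.68 mol
n(O2) = 365 / 32.00 = 11.41 mol
For 17.68 mol SO2, stoichiometry requires (1/2) × 17.68 = 8.840 mol O2; 11.41 mol is available, so SO2 is limiting.
n(SO3) = (2/2) × 17.68 = 17.68 mol
V(SO3) = nRT/P = 17.68 × 0.08314 × 442.15 / 1.45 = 448.2 L

448 L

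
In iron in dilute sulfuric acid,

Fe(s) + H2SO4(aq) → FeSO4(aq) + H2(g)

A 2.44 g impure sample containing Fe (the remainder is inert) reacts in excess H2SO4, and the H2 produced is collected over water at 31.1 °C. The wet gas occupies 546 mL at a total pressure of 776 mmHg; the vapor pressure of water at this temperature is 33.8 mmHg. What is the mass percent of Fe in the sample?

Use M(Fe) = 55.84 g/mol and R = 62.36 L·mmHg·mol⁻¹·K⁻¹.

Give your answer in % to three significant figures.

P(H2) = 776 − 33.8 = 742.2 mmHg
n(H2) = PV/RT = (742.2 × 0.5460) / (62.36 × 304.25) = 0.02136 mol
n(Fe) = (1/1) × 0.02136 = 0.02136 mol
m(Fe) = 0.02136 × 55.84 = 1.193 g
%Fe = 1.193 / 2.44 × 100 = 48.89%

48.9 %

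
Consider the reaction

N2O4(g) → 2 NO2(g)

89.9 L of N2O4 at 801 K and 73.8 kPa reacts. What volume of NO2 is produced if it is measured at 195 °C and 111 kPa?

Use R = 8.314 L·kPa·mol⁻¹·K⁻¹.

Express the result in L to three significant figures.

69.9 L

n(N2O4) = PV/RT = (73.8 × 89.9) / (8.314 × 801) = 0.9963 mol
n(NO2) = (2/1) × 0.9963 = 1.993 mol
V = nRT/P = 1.993 × 8.314 × 468.15 / 111 = 69.88 L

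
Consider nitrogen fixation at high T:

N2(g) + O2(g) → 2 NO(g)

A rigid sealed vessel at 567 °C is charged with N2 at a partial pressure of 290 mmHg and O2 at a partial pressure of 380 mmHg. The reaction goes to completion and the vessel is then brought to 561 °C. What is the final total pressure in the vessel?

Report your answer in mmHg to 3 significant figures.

665 mmHg

With V and T fixed, P_i ∝ n_i, so the mole ratios apply directly to partial pressures at 567 °C.
P(O2) required for 290 mmHg of N2 = (1/1) × 290 = 290.0 mmHg; available 380 mmHg, so N2 is limiting.
P(O2) remaining = 380 − (1/1) × 290 = 90.00 mmHg
P(gaseous products) = (2)/1 × 290 = 580.0 mmHg
P_total at 567 °C = 90.00 + 580.0 = 670.0 mmHg
Scaling to 561 °C: P = 670.0 × 834.15/840.15 = 665.2 mmHg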